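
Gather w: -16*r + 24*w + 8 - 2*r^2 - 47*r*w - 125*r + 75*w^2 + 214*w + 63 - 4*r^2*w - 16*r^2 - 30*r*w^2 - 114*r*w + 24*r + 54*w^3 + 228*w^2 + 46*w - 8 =-18*r^2 - 117*r + 54*w^3 + w^2*(303 - 30*r) + w*(-4*r^2 - 161*r + 284) + 63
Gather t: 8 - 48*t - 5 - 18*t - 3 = -66*t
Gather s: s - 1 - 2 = s - 3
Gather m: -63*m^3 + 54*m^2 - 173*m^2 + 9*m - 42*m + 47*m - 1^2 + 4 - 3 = -63*m^3 - 119*m^2 + 14*m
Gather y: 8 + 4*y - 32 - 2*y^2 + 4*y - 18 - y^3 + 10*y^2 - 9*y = -y^3 + 8*y^2 - y - 42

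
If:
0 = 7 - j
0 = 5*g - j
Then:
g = 7/5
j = 7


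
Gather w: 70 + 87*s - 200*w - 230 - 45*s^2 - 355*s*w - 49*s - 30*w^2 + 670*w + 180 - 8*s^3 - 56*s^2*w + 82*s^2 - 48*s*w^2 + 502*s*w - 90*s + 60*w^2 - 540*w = -8*s^3 + 37*s^2 - 52*s + w^2*(30 - 48*s) + w*(-56*s^2 + 147*s - 70) + 20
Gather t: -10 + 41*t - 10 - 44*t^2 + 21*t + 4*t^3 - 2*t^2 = 4*t^3 - 46*t^2 + 62*t - 20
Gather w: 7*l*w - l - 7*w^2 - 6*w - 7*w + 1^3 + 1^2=-l - 7*w^2 + w*(7*l - 13) + 2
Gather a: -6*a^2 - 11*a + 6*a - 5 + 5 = -6*a^2 - 5*a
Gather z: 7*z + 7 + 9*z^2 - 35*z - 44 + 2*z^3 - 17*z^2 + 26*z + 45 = 2*z^3 - 8*z^2 - 2*z + 8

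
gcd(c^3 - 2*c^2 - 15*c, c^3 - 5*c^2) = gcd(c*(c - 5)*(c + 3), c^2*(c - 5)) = c^2 - 5*c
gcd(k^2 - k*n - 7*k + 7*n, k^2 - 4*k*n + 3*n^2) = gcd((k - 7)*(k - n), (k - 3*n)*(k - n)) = k - n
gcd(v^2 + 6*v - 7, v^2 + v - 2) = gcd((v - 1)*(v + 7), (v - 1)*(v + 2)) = v - 1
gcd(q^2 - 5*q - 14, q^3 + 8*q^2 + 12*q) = q + 2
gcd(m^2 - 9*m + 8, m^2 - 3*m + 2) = m - 1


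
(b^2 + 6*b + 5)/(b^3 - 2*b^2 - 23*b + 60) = (b + 1)/(b^2 - 7*b + 12)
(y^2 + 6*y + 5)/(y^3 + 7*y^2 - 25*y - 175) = (y + 1)/(y^2 + 2*y - 35)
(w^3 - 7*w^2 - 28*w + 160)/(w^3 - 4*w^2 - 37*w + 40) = (w - 4)/(w - 1)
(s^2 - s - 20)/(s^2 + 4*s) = (s - 5)/s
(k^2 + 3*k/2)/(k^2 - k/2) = (2*k + 3)/(2*k - 1)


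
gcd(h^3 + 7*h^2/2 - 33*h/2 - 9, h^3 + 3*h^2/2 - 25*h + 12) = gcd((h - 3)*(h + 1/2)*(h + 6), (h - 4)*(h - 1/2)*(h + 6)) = h + 6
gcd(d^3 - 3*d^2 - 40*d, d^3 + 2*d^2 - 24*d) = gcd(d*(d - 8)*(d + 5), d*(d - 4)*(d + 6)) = d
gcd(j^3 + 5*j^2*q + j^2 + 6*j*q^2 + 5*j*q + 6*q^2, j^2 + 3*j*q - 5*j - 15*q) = j + 3*q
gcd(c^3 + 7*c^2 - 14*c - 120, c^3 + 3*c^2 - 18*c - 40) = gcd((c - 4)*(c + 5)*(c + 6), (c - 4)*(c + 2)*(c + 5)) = c^2 + c - 20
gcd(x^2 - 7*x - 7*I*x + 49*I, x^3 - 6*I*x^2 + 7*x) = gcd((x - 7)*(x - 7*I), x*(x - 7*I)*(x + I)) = x - 7*I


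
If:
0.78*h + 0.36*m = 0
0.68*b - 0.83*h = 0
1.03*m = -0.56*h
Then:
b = 0.00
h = 0.00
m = 0.00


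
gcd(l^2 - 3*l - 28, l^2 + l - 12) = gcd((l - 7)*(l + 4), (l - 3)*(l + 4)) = l + 4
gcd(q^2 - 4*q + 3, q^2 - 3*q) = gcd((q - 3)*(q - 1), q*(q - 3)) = q - 3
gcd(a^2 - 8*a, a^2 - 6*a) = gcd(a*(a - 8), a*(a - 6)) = a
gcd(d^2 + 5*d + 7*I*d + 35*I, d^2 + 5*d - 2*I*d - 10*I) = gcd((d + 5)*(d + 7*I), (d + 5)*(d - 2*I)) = d + 5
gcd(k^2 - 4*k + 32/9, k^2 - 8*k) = 1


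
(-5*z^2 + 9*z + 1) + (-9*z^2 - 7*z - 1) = -14*z^2 + 2*z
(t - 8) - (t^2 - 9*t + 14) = -t^2 + 10*t - 22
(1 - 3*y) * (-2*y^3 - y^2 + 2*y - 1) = 6*y^4 + y^3 - 7*y^2 + 5*y - 1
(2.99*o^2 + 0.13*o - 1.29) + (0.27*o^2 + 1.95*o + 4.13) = 3.26*o^2 + 2.08*o + 2.84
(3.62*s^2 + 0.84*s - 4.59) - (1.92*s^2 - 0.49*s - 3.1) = 1.7*s^2 + 1.33*s - 1.49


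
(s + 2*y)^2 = s^2 + 4*s*y + 4*y^2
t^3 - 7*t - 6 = (t - 3)*(t + 1)*(t + 2)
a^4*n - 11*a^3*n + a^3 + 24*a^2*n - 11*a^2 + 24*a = a*(a - 8)*(a - 3)*(a*n + 1)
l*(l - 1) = l^2 - l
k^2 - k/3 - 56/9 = (k - 8/3)*(k + 7/3)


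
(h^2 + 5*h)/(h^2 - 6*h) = (h + 5)/(h - 6)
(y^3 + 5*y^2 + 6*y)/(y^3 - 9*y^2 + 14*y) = (y^2 + 5*y + 6)/(y^2 - 9*y + 14)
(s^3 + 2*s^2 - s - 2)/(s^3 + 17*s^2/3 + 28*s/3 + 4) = 3*(s^2 - 1)/(3*s^2 + 11*s + 6)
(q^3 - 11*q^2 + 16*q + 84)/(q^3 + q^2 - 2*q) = (q^2 - 13*q + 42)/(q*(q - 1))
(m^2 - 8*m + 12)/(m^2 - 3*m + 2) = (m - 6)/(m - 1)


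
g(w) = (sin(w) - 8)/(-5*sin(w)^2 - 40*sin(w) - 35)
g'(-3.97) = 0.06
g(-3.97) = 0.11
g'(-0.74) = -2.08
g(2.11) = 0.10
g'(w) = (10*sin(w)*cos(w) + 40*cos(w))*(sin(w) - 8)/(-5*sin(w)^2 - 40*sin(w) - 35)^2 + cos(w)/(-5*sin(w)^2 - 40*sin(w) - 35) = (sin(w)^2 - 16*sin(w) - 71)*cos(w)/(5*(sin(w)^2 + 8*sin(w) + 7)^2)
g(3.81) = 0.71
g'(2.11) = 0.04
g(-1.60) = 703.49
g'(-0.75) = -2.16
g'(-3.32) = 0.20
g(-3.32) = 0.19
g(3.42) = 0.34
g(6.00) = 0.34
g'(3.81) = 1.62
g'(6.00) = -0.54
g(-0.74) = 0.84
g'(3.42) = 0.54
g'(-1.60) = 48180.22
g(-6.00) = 0.17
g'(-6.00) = -0.17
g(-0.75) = 0.86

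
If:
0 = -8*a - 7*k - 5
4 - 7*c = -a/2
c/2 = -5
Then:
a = -148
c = -10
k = 1179/7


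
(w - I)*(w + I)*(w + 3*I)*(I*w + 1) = I*w^4 - 2*w^3 + 4*I*w^2 - 2*w + 3*I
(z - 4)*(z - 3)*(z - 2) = z^3 - 9*z^2 + 26*z - 24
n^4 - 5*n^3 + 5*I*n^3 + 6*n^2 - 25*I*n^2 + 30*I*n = n*(n - 3)*(n - 2)*(n + 5*I)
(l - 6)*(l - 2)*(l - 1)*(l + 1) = l^4 - 8*l^3 + 11*l^2 + 8*l - 12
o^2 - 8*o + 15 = (o - 5)*(o - 3)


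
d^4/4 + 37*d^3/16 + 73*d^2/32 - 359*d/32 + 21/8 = (d/4 + 1)*(d - 3/2)*(d - 1/4)*(d + 7)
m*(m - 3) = m^2 - 3*m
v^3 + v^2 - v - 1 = (v - 1)*(v + 1)^2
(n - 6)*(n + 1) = n^2 - 5*n - 6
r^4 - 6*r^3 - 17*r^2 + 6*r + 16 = (r - 8)*(r - 1)*(r + 1)*(r + 2)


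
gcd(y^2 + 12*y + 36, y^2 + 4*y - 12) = y + 6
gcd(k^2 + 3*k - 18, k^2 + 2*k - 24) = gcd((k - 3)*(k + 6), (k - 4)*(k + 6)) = k + 6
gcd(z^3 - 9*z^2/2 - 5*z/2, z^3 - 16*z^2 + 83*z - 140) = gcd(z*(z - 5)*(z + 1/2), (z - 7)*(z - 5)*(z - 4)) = z - 5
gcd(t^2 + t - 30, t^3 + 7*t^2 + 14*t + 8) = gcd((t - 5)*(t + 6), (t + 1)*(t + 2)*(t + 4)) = 1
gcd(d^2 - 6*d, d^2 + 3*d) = d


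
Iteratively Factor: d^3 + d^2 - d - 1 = (d - 1)*(d^2 + 2*d + 1) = (d - 1)*(d + 1)*(d + 1)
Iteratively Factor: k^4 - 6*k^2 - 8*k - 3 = (k + 1)*(k^3 - k^2 - 5*k - 3) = (k + 1)^2*(k^2 - 2*k - 3) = (k + 1)^3*(k - 3)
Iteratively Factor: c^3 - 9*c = (c)*(c^2 - 9) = c*(c + 3)*(c - 3)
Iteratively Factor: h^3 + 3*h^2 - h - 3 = (h + 1)*(h^2 + 2*h - 3) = (h - 1)*(h + 1)*(h + 3)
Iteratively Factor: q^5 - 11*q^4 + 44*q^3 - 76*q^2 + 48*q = (q - 4)*(q^4 - 7*q^3 + 16*q^2 - 12*q) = (q - 4)*(q - 2)*(q^3 - 5*q^2 + 6*q) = (q - 4)*(q - 2)^2*(q^2 - 3*q) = q*(q - 4)*(q - 2)^2*(q - 3)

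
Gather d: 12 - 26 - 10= -24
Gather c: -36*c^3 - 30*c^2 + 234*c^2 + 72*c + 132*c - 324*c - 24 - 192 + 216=-36*c^3 + 204*c^2 - 120*c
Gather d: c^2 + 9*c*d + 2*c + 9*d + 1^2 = c^2 + 2*c + d*(9*c + 9) + 1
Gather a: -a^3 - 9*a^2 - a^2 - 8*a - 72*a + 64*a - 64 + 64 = -a^3 - 10*a^2 - 16*a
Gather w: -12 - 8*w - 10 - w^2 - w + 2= -w^2 - 9*w - 20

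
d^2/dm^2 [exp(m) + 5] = exp(m)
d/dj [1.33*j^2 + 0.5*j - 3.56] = 2.66*j + 0.5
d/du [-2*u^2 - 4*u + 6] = -4*u - 4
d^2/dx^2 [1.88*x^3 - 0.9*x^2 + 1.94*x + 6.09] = 11.28*x - 1.8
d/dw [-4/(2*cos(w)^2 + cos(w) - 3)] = -4*(4*cos(w) + 1)*sin(w)/(cos(w) + cos(2*w) - 2)^2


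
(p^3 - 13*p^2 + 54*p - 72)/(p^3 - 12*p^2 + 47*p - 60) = (p - 6)/(p - 5)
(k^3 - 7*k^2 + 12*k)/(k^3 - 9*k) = (k - 4)/(k + 3)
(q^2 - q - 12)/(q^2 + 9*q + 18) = (q - 4)/(q + 6)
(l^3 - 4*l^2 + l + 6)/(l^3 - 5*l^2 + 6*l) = (l + 1)/l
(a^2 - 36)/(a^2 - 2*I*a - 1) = (36 - a^2)/(-a^2 + 2*I*a + 1)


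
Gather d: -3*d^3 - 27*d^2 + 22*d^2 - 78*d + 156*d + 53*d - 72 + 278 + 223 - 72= -3*d^3 - 5*d^2 + 131*d + 357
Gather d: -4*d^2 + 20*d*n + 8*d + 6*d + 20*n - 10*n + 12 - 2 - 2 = -4*d^2 + d*(20*n + 14) + 10*n + 8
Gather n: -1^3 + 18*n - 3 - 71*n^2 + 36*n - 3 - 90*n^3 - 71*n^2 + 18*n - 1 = -90*n^3 - 142*n^2 + 72*n - 8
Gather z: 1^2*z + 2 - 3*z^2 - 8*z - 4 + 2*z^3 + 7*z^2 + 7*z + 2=2*z^3 + 4*z^2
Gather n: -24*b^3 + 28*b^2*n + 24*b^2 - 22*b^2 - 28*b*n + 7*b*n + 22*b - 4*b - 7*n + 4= -24*b^3 + 2*b^2 + 18*b + n*(28*b^2 - 21*b - 7) + 4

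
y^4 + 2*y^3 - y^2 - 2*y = y*(y - 1)*(y + 1)*(y + 2)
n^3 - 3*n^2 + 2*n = n*(n - 2)*(n - 1)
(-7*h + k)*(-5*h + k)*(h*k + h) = 35*h^3*k + 35*h^3 - 12*h^2*k^2 - 12*h^2*k + h*k^3 + h*k^2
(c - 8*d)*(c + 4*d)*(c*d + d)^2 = c^4*d^2 - 4*c^3*d^3 + 2*c^3*d^2 - 32*c^2*d^4 - 8*c^2*d^3 + c^2*d^2 - 64*c*d^4 - 4*c*d^3 - 32*d^4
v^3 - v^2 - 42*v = v*(v - 7)*(v + 6)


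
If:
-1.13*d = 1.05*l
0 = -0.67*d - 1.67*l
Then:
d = 0.00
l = 0.00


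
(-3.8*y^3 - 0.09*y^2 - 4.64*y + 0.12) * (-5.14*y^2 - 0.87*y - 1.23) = 19.532*y^5 + 3.7686*y^4 + 28.6019*y^3 + 3.5307*y^2 + 5.6028*y - 0.1476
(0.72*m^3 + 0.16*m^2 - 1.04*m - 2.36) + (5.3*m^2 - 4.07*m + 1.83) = 0.72*m^3 + 5.46*m^2 - 5.11*m - 0.53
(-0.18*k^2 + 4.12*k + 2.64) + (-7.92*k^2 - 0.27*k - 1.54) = -8.1*k^2 + 3.85*k + 1.1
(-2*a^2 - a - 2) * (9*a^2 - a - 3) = -18*a^4 - 7*a^3 - 11*a^2 + 5*a + 6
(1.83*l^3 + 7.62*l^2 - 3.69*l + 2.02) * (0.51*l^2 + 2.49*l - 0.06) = 0.9333*l^5 + 8.4429*l^4 + 16.9821*l^3 - 8.6151*l^2 + 5.2512*l - 0.1212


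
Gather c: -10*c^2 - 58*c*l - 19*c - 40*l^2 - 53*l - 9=-10*c^2 + c*(-58*l - 19) - 40*l^2 - 53*l - 9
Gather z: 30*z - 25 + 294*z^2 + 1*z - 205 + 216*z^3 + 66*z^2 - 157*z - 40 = 216*z^3 + 360*z^2 - 126*z - 270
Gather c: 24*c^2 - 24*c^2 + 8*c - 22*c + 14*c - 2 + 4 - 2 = 0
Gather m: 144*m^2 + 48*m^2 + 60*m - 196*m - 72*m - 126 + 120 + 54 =192*m^2 - 208*m + 48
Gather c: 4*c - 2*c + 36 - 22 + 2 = 2*c + 16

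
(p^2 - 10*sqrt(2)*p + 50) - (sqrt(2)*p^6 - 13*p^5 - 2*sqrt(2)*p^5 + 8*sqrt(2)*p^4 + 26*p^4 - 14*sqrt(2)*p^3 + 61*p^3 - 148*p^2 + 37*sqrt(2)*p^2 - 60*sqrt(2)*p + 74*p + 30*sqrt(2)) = -sqrt(2)*p^6 + 2*sqrt(2)*p^5 + 13*p^5 - 26*p^4 - 8*sqrt(2)*p^4 - 61*p^3 + 14*sqrt(2)*p^3 - 37*sqrt(2)*p^2 + 149*p^2 - 74*p + 50*sqrt(2)*p - 30*sqrt(2) + 50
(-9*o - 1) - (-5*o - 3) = 2 - 4*o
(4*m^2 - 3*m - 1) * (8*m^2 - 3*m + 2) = 32*m^4 - 36*m^3 + 9*m^2 - 3*m - 2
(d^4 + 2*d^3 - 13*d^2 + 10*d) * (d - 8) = d^5 - 6*d^4 - 29*d^3 + 114*d^2 - 80*d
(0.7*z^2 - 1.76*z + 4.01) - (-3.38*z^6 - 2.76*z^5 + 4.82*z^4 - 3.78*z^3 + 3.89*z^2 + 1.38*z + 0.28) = 3.38*z^6 + 2.76*z^5 - 4.82*z^4 + 3.78*z^3 - 3.19*z^2 - 3.14*z + 3.73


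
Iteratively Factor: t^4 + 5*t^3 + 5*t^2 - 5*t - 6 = (t + 2)*(t^3 + 3*t^2 - t - 3) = (t - 1)*(t + 2)*(t^2 + 4*t + 3) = (t - 1)*(t + 1)*(t + 2)*(t + 3)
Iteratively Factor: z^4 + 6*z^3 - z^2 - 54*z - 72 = (z + 3)*(z^3 + 3*z^2 - 10*z - 24) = (z + 2)*(z + 3)*(z^2 + z - 12) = (z - 3)*(z + 2)*(z + 3)*(z + 4)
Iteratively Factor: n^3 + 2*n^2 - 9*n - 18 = (n + 2)*(n^2 - 9) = (n - 3)*(n + 2)*(n + 3)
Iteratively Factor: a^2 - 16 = (a - 4)*(a + 4)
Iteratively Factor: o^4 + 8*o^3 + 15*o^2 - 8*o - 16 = (o - 1)*(o^3 + 9*o^2 + 24*o + 16) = (o - 1)*(o + 4)*(o^2 + 5*o + 4) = (o - 1)*(o + 4)^2*(o + 1)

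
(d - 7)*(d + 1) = d^2 - 6*d - 7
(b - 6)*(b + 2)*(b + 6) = b^3 + 2*b^2 - 36*b - 72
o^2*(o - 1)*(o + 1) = o^4 - o^2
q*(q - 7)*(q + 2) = q^3 - 5*q^2 - 14*q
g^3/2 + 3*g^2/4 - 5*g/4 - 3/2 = (g/2 + 1)*(g - 3/2)*(g + 1)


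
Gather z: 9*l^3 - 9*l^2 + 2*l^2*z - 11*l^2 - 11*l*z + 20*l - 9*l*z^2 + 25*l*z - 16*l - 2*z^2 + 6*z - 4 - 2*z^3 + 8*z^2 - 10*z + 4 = 9*l^3 - 20*l^2 + 4*l - 2*z^3 + z^2*(6 - 9*l) + z*(2*l^2 + 14*l - 4)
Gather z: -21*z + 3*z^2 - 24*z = 3*z^2 - 45*z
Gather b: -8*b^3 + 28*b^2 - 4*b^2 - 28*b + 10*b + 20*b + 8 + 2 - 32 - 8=-8*b^3 + 24*b^2 + 2*b - 30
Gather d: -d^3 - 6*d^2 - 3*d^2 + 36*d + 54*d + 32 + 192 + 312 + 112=-d^3 - 9*d^2 + 90*d + 648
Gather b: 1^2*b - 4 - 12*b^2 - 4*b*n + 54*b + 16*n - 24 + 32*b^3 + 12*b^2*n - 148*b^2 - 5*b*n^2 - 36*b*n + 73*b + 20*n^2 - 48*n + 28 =32*b^3 + b^2*(12*n - 160) + b*(-5*n^2 - 40*n + 128) + 20*n^2 - 32*n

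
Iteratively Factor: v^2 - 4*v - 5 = (v + 1)*(v - 5)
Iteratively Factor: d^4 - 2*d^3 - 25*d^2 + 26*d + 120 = (d + 4)*(d^3 - 6*d^2 - d + 30) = (d - 3)*(d + 4)*(d^2 - 3*d - 10) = (d - 5)*(d - 3)*(d + 4)*(d + 2)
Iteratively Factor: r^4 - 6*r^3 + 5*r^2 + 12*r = (r - 3)*(r^3 - 3*r^2 - 4*r) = r*(r - 3)*(r^2 - 3*r - 4) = r*(r - 3)*(r + 1)*(r - 4)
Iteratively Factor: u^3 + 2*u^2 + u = (u)*(u^2 + 2*u + 1) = u*(u + 1)*(u + 1)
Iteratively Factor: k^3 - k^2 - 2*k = (k + 1)*(k^2 - 2*k) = k*(k + 1)*(k - 2)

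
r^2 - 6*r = r*(r - 6)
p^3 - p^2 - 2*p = p*(p - 2)*(p + 1)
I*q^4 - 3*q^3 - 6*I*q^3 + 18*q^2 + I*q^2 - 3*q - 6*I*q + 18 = (q - 6)*(q + I)*(q + 3*I)*(I*q + 1)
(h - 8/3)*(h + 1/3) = h^2 - 7*h/3 - 8/9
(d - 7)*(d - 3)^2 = d^3 - 13*d^2 + 51*d - 63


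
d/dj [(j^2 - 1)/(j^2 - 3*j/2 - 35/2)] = 6*(-j^2 - 22*j - 1)/(4*j^4 - 12*j^3 - 131*j^2 + 210*j + 1225)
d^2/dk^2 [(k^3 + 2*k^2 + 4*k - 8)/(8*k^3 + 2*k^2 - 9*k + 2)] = 2*(112*k^6 + 984*k^5 - 2544*k^4 - 831*k^3 + 1170*k^2 + 780*k - 536)/(512*k^9 + 384*k^8 - 1632*k^7 - 472*k^6 + 2028*k^5 - 354*k^4 - 849*k^3 + 510*k^2 - 108*k + 8)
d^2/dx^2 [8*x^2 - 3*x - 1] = 16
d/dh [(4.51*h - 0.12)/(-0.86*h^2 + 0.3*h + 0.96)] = (3.8786*h^2 - 0.2064*h + 4.3656)/(0.7396*h^4 - 0.516*h^3 - 1.5612*h^2 + 0.576*h + 0.9216)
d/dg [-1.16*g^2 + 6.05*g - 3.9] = 6.05 - 2.32*g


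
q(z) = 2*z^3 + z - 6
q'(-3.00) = 55.00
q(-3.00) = -63.00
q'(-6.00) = 217.00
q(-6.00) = -444.00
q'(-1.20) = 9.64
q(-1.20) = -10.66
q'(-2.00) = 25.00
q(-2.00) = -24.00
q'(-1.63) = 16.94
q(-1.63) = -16.29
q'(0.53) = 2.69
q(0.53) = -5.17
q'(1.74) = 19.17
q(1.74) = 6.28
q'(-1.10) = 8.26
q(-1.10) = -9.76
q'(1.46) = 13.79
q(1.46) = 1.68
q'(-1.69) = 18.14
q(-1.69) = -17.34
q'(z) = 6*z^2 + 1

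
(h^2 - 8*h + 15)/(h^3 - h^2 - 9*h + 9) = (h - 5)/(h^2 + 2*h - 3)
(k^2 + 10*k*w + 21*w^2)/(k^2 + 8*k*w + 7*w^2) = (k + 3*w)/(k + w)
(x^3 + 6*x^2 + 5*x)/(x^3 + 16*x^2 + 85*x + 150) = x*(x + 1)/(x^2 + 11*x + 30)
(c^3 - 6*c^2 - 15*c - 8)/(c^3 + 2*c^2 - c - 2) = (c^2 - 7*c - 8)/(c^2 + c - 2)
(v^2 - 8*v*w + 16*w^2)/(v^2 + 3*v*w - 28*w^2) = (v - 4*w)/(v + 7*w)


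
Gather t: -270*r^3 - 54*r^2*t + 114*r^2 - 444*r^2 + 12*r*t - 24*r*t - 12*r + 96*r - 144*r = -270*r^3 - 330*r^2 - 60*r + t*(-54*r^2 - 12*r)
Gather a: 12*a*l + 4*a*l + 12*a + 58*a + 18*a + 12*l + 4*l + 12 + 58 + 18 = a*(16*l + 88) + 16*l + 88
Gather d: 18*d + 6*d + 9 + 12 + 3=24*d + 24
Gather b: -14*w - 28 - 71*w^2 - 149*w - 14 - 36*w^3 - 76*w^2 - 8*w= -36*w^3 - 147*w^2 - 171*w - 42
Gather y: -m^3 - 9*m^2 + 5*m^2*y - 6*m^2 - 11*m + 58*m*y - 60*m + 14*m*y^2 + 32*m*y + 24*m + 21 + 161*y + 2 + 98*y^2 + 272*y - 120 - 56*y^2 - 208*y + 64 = -m^3 - 15*m^2 - 47*m + y^2*(14*m + 42) + y*(5*m^2 + 90*m + 225) - 33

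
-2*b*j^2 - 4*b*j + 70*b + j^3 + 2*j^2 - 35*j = (-2*b + j)*(j - 5)*(j + 7)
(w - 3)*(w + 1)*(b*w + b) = b*w^3 - b*w^2 - 5*b*w - 3*b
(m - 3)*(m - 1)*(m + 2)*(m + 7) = m^4 + 5*m^3 - 19*m^2 - 29*m + 42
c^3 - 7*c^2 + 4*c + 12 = (c - 6)*(c - 2)*(c + 1)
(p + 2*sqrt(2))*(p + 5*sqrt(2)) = p^2 + 7*sqrt(2)*p + 20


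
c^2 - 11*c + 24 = (c - 8)*(c - 3)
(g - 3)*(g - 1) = g^2 - 4*g + 3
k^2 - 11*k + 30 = (k - 6)*(k - 5)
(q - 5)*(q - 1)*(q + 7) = q^3 + q^2 - 37*q + 35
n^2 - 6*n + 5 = (n - 5)*(n - 1)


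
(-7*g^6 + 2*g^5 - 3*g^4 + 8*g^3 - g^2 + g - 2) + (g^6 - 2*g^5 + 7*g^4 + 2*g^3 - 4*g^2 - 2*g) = -6*g^6 + 4*g^4 + 10*g^3 - 5*g^2 - g - 2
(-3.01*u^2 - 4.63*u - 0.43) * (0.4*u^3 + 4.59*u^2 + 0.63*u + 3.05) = -1.204*u^5 - 15.6679*u^4 - 23.32*u^3 - 14.0711*u^2 - 14.3924*u - 1.3115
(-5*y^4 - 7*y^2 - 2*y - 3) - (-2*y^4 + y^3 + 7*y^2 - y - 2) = -3*y^4 - y^3 - 14*y^2 - y - 1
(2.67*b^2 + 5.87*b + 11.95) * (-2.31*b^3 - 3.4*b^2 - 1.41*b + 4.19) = -6.1677*b^5 - 22.6377*b^4 - 51.3272*b^3 - 37.7194*b^2 + 7.7458*b + 50.0705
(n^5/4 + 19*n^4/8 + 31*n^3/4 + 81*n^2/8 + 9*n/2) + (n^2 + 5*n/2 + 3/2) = n^5/4 + 19*n^4/8 + 31*n^3/4 + 89*n^2/8 + 7*n + 3/2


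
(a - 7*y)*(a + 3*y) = a^2 - 4*a*y - 21*y^2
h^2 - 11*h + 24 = (h - 8)*(h - 3)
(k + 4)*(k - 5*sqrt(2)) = k^2 - 5*sqrt(2)*k + 4*k - 20*sqrt(2)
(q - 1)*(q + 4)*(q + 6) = q^3 + 9*q^2 + 14*q - 24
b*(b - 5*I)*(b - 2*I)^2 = b^4 - 9*I*b^3 - 24*b^2 + 20*I*b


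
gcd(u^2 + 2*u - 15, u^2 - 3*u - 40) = u + 5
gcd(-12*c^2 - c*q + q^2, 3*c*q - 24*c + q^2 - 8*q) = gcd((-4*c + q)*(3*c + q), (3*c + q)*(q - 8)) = 3*c + q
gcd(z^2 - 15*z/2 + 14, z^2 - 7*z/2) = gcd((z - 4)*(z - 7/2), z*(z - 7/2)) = z - 7/2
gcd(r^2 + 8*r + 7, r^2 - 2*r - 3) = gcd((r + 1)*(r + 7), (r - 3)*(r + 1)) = r + 1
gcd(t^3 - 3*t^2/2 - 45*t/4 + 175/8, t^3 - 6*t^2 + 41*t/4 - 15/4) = t - 5/2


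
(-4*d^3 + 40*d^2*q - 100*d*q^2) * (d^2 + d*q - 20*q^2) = -4*d^5 + 36*d^4*q + 20*d^3*q^2 - 900*d^2*q^3 + 2000*d*q^4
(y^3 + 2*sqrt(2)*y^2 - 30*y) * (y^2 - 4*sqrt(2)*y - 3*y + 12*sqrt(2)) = y^5 - 3*y^4 - 2*sqrt(2)*y^4 - 46*y^3 + 6*sqrt(2)*y^3 + 138*y^2 + 120*sqrt(2)*y^2 - 360*sqrt(2)*y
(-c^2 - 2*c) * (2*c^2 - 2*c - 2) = -2*c^4 - 2*c^3 + 6*c^2 + 4*c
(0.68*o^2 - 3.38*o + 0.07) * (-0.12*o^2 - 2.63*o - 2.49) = -0.0816*o^4 - 1.3828*o^3 + 7.1878*o^2 + 8.2321*o - 0.1743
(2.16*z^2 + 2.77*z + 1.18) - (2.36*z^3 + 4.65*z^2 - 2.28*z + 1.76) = -2.36*z^3 - 2.49*z^2 + 5.05*z - 0.58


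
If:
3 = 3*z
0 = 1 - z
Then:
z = 1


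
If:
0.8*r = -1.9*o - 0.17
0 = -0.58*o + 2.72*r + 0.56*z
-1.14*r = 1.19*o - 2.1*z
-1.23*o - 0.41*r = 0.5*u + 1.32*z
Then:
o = -0.09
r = -0.01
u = 0.36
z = -0.05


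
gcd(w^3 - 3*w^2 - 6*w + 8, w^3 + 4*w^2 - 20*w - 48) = w^2 - 2*w - 8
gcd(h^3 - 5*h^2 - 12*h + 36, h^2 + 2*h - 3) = h + 3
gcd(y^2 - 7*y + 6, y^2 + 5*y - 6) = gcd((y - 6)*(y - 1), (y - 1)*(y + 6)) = y - 1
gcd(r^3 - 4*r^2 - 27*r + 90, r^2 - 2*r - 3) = r - 3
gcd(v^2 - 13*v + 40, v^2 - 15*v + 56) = v - 8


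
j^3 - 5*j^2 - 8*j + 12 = (j - 6)*(j - 1)*(j + 2)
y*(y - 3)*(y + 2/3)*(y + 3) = y^4 + 2*y^3/3 - 9*y^2 - 6*y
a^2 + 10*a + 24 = (a + 4)*(a + 6)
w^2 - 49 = (w - 7)*(w + 7)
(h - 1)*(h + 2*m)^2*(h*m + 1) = h^4*m + 4*h^3*m^2 - h^3*m + h^3 + 4*h^2*m^3 - 4*h^2*m^2 + 4*h^2*m - h^2 - 4*h*m^3 + 4*h*m^2 - 4*h*m - 4*m^2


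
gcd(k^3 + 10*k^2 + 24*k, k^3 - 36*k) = k^2 + 6*k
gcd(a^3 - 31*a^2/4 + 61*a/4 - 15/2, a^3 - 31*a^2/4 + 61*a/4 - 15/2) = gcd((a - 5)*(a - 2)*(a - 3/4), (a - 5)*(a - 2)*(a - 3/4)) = a^3 - 31*a^2/4 + 61*a/4 - 15/2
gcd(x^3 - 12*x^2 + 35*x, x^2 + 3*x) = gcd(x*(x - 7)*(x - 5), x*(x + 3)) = x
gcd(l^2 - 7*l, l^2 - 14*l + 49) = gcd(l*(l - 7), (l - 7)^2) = l - 7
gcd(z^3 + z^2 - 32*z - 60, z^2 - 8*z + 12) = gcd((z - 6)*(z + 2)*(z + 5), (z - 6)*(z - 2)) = z - 6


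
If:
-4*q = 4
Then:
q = -1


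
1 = 1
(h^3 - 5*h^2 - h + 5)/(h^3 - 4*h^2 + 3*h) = (h^2 - 4*h - 5)/(h*(h - 3))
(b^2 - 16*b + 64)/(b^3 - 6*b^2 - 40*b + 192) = (b - 8)/(b^2 + 2*b - 24)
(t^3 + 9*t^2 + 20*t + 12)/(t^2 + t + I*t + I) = (t^2 + 8*t + 12)/(t + I)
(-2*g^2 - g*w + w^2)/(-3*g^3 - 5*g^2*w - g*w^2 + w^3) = (-2*g + w)/(-3*g^2 - 2*g*w + w^2)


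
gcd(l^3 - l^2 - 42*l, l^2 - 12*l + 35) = l - 7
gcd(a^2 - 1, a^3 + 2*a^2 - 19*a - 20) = a + 1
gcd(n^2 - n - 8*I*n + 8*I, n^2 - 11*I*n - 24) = n - 8*I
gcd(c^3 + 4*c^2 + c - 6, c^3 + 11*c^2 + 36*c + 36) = c^2 + 5*c + 6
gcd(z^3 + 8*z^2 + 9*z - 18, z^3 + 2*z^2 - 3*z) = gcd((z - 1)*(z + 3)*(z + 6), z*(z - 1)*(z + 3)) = z^2 + 2*z - 3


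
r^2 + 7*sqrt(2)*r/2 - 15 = (r - 3*sqrt(2)/2)*(r + 5*sqrt(2))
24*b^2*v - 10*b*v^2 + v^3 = v*(-6*b + v)*(-4*b + v)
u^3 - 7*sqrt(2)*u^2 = u^2*(u - 7*sqrt(2))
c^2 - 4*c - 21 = (c - 7)*(c + 3)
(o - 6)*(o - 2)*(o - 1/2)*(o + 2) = o^4 - 13*o^3/2 - o^2 + 26*o - 12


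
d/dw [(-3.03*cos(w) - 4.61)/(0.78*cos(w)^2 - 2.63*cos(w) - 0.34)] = (-2.3634*cos(w)^2 - 7.1916*cos(w) + 11.0941)*sin(w)/(0.6084*cos(w)^4 - 4.1028*cos(w)^3 + 6.3865*cos(w)^2 + 1.7884*cos(w) + 0.1156)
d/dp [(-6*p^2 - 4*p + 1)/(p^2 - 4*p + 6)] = 2*(14*p^2 - 37*p - 10)/(p^4 - 8*p^3 + 28*p^2 - 48*p + 36)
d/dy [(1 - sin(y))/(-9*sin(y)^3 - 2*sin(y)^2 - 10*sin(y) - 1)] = (-18*sin(y)^3 + 25*sin(y)^2 + 4*sin(y) + 11)*cos(y)/(9*sin(y)^3 + 2*sin(y)^2 + 10*sin(y) + 1)^2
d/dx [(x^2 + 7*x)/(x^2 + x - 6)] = (-x*(x + 7)*(2*x + 1) + (2*x + 7)*(x^2 + x - 6))/(x^2 + x - 6)^2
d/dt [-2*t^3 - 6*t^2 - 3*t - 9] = -6*t^2 - 12*t - 3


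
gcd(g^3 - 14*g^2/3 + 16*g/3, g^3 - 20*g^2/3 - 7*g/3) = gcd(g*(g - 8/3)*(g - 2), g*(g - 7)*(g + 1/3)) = g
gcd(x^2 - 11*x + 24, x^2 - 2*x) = 1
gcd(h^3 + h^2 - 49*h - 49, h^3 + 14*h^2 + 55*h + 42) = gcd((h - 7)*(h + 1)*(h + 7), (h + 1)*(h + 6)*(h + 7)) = h^2 + 8*h + 7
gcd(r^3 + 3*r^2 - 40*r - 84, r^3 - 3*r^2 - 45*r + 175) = r + 7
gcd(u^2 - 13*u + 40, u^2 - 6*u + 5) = u - 5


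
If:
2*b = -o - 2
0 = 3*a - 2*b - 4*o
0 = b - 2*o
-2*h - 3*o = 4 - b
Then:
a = -16/15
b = -4/5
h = -9/5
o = -2/5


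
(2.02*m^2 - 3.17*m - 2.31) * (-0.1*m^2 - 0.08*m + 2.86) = -0.202*m^4 + 0.1554*m^3 + 6.2618*m^2 - 8.8814*m - 6.6066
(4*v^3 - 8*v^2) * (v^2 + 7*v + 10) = 4*v^5 + 20*v^4 - 16*v^3 - 80*v^2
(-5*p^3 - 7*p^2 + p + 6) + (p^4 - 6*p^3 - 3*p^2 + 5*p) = p^4 - 11*p^3 - 10*p^2 + 6*p + 6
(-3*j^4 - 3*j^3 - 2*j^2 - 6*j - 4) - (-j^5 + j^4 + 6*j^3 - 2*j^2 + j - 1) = j^5 - 4*j^4 - 9*j^3 - 7*j - 3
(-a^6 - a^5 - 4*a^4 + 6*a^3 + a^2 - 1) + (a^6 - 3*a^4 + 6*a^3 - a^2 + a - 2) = -a^5 - 7*a^4 + 12*a^3 + a - 3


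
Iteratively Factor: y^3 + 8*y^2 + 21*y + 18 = (y + 3)*(y^2 + 5*y + 6) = (y + 3)^2*(y + 2)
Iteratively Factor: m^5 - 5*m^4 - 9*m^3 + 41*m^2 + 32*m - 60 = (m - 5)*(m^4 - 9*m^2 - 4*m + 12) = (m - 5)*(m + 2)*(m^3 - 2*m^2 - 5*m + 6) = (m - 5)*(m - 1)*(m + 2)*(m^2 - m - 6) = (m - 5)*(m - 1)*(m + 2)^2*(m - 3)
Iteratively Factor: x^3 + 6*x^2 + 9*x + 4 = (x + 1)*(x^2 + 5*x + 4) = (x + 1)^2*(x + 4)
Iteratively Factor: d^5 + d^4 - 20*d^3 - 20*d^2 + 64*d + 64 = (d - 2)*(d^4 + 3*d^3 - 14*d^2 - 48*d - 32) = (d - 2)*(d + 2)*(d^3 + d^2 - 16*d - 16) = (d - 4)*(d - 2)*(d + 2)*(d^2 + 5*d + 4) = (d - 4)*(d - 2)*(d + 2)*(d + 4)*(d + 1)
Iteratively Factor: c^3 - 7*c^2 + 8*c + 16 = (c + 1)*(c^2 - 8*c + 16) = (c - 4)*(c + 1)*(c - 4)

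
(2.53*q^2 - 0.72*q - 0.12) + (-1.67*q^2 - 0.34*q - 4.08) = 0.86*q^2 - 1.06*q - 4.2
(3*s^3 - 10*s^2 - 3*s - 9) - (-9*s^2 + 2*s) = 3*s^3 - s^2 - 5*s - 9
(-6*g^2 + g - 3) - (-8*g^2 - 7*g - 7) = 2*g^2 + 8*g + 4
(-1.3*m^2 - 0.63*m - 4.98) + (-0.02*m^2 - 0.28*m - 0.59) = -1.32*m^2 - 0.91*m - 5.57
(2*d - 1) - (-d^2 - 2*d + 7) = d^2 + 4*d - 8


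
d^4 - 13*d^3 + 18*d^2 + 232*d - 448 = (d - 8)*(d - 7)*(d - 2)*(d + 4)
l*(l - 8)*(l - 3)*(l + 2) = l^4 - 9*l^3 + 2*l^2 + 48*l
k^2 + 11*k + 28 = (k + 4)*(k + 7)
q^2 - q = q*(q - 1)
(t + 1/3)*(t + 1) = t^2 + 4*t/3 + 1/3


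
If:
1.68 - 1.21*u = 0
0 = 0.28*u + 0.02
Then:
No Solution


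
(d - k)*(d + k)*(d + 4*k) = d^3 + 4*d^2*k - d*k^2 - 4*k^3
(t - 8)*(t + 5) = t^2 - 3*t - 40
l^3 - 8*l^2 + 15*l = l*(l - 5)*(l - 3)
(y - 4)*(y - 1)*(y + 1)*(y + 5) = y^4 + y^3 - 21*y^2 - y + 20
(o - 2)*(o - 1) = o^2 - 3*o + 2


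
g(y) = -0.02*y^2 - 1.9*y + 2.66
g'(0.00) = -1.90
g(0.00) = 2.66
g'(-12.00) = -1.42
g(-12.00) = 22.58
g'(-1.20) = -1.85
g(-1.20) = 4.91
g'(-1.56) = -1.84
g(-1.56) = 5.58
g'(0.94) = -1.94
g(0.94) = 0.86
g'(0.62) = -1.92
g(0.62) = 1.47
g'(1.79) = -1.97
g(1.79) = -0.81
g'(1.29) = -1.95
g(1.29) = 0.18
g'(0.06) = -1.90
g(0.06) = 2.55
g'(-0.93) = -1.86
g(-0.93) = 4.41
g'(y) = -0.04*y - 1.9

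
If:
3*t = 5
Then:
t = 5/3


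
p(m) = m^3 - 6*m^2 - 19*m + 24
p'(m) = 3*m^2 - 12*m - 19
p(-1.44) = 35.93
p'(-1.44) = 4.50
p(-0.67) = 33.74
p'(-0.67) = -9.61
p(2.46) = -44.16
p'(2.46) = -30.37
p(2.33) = -40.19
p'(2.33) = -30.67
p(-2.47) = 19.26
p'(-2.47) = 28.94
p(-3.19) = -8.91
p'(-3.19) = 49.81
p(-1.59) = 35.02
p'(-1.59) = 7.66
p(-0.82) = 34.99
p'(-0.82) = -7.14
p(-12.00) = -2340.00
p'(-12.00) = 557.00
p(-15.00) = -4416.00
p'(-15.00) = 836.00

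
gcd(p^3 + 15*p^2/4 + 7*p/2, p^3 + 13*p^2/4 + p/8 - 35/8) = p + 7/4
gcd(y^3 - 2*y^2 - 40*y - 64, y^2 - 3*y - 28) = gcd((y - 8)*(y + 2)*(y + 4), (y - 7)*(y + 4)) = y + 4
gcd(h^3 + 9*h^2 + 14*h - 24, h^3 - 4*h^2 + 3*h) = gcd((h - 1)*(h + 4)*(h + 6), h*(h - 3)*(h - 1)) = h - 1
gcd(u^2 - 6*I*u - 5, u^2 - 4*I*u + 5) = u - 5*I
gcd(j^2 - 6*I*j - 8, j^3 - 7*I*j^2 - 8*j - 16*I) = j - 4*I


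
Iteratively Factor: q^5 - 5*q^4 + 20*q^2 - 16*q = (q - 1)*(q^4 - 4*q^3 - 4*q^2 + 16*q) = (q - 2)*(q - 1)*(q^3 - 2*q^2 - 8*q) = (q - 2)*(q - 1)*(q + 2)*(q^2 - 4*q) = (q - 4)*(q - 2)*(q - 1)*(q + 2)*(q)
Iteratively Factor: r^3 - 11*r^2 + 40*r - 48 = (r - 3)*(r^2 - 8*r + 16) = (r - 4)*(r - 3)*(r - 4)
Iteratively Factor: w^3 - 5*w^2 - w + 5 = (w - 1)*(w^2 - 4*w - 5) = (w - 5)*(w - 1)*(w + 1)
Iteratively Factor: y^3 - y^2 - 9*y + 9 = (y - 1)*(y^2 - 9) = (y - 3)*(y - 1)*(y + 3)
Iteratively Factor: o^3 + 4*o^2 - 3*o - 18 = (o + 3)*(o^2 + o - 6) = (o + 3)^2*(o - 2)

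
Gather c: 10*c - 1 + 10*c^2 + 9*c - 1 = 10*c^2 + 19*c - 2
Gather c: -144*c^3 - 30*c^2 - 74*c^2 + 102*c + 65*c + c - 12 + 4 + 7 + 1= -144*c^3 - 104*c^2 + 168*c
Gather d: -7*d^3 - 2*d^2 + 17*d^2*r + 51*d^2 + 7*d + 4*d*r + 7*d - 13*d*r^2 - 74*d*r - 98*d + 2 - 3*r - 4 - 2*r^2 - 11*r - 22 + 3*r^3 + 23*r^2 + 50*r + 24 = -7*d^3 + d^2*(17*r + 49) + d*(-13*r^2 - 70*r - 84) + 3*r^3 + 21*r^2 + 36*r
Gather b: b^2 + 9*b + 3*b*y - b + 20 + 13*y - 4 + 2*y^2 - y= b^2 + b*(3*y + 8) + 2*y^2 + 12*y + 16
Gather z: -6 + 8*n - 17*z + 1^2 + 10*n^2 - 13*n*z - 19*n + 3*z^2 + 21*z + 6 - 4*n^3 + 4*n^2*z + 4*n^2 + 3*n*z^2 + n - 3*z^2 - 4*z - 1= -4*n^3 + 14*n^2 + 3*n*z^2 - 10*n + z*(4*n^2 - 13*n)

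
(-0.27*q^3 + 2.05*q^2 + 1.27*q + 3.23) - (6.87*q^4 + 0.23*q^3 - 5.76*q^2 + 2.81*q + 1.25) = -6.87*q^4 - 0.5*q^3 + 7.81*q^2 - 1.54*q + 1.98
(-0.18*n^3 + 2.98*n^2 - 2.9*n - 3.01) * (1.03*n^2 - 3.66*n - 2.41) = -0.1854*n^5 + 3.7282*n^4 - 13.46*n^3 + 0.331900000000001*n^2 + 18.0056*n + 7.2541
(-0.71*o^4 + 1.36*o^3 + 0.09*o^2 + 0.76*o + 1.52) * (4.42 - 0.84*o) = 0.5964*o^5 - 4.2806*o^4 + 5.9356*o^3 - 0.2406*o^2 + 2.0824*o + 6.7184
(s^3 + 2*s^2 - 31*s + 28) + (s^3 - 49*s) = 2*s^3 + 2*s^2 - 80*s + 28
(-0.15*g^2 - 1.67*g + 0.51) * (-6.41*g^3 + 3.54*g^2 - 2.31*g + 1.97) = 0.9615*g^5 + 10.1737*g^4 - 8.8344*g^3 + 5.3676*g^2 - 4.468*g + 1.0047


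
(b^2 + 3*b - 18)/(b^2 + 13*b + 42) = (b - 3)/(b + 7)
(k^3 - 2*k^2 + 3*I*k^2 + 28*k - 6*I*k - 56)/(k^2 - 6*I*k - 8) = (k^2 + k*(-2 + 7*I) - 14*I)/(k - 2*I)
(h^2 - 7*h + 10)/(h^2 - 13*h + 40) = (h - 2)/(h - 8)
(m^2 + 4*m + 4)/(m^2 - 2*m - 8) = (m + 2)/(m - 4)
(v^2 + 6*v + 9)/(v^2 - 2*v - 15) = (v + 3)/(v - 5)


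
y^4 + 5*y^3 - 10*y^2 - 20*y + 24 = (y - 2)*(y - 1)*(y + 2)*(y + 6)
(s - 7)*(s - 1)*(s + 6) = s^3 - 2*s^2 - 41*s + 42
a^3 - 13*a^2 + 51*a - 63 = (a - 7)*(a - 3)^2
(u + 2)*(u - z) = u^2 - u*z + 2*u - 2*z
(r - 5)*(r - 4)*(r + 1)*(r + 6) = r^4 - 2*r^3 - 37*r^2 + 86*r + 120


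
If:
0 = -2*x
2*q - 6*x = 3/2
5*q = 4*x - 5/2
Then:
No Solution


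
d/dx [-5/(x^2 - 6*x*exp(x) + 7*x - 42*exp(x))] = 5*(-6*x*exp(x) + 2*x - 48*exp(x) + 7)/(x^2 - 6*x*exp(x) + 7*x - 42*exp(x))^2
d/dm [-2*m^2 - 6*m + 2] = -4*m - 6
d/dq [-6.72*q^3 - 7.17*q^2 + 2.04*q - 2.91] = -20.16*q^2 - 14.34*q + 2.04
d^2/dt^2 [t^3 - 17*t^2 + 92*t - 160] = 6*t - 34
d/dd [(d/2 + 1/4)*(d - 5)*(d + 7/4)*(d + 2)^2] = 5*d^4/2 + 5*d^3/2 - 417*d^2/16 - 455*d/8 - 59/2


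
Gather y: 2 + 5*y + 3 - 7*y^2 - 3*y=-7*y^2 + 2*y + 5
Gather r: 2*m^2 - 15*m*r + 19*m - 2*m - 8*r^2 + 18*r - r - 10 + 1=2*m^2 + 17*m - 8*r^2 + r*(17 - 15*m) - 9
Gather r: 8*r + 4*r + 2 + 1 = 12*r + 3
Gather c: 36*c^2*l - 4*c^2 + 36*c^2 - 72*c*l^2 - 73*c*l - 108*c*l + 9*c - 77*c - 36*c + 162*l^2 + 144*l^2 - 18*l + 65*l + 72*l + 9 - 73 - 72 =c^2*(36*l + 32) + c*(-72*l^2 - 181*l - 104) + 306*l^2 + 119*l - 136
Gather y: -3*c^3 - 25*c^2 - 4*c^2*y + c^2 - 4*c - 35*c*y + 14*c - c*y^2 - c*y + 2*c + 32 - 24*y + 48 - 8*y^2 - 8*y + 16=-3*c^3 - 24*c^2 + 12*c + y^2*(-c - 8) + y*(-4*c^2 - 36*c - 32) + 96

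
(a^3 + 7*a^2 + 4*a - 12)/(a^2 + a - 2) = a + 6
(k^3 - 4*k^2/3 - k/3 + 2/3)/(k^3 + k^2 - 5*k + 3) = (k + 2/3)/(k + 3)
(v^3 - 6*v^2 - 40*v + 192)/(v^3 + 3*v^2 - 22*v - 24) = (v - 8)/(v + 1)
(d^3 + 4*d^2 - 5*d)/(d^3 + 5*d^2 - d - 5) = d/(d + 1)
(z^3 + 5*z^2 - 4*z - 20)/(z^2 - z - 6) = (z^2 + 3*z - 10)/(z - 3)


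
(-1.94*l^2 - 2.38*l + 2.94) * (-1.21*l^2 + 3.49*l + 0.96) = 2.3474*l^4 - 3.8908*l^3 - 13.726*l^2 + 7.9758*l + 2.8224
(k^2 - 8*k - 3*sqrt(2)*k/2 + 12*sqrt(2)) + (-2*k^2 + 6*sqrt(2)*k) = -k^2 - 8*k + 9*sqrt(2)*k/2 + 12*sqrt(2)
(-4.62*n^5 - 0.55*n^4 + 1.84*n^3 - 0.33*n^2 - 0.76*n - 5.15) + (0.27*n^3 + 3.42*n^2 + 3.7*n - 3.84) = -4.62*n^5 - 0.55*n^4 + 2.11*n^3 + 3.09*n^2 + 2.94*n - 8.99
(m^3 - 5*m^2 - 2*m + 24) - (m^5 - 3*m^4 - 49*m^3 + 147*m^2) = -m^5 + 3*m^4 + 50*m^3 - 152*m^2 - 2*m + 24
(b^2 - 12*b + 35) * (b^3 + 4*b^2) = b^5 - 8*b^4 - 13*b^3 + 140*b^2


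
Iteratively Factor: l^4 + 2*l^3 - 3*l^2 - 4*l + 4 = (l + 2)*(l^3 - 3*l + 2) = (l + 2)^2*(l^2 - 2*l + 1) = (l - 1)*(l + 2)^2*(l - 1)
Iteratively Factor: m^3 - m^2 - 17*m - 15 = (m + 3)*(m^2 - 4*m - 5) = (m + 1)*(m + 3)*(m - 5)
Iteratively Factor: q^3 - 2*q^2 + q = (q - 1)*(q^2 - q) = q*(q - 1)*(q - 1)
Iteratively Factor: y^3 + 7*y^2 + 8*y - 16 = (y - 1)*(y^2 + 8*y + 16) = (y - 1)*(y + 4)*(y + 4)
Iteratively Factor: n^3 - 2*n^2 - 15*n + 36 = (n - 3)*(n^2 + n - 12) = (n - 3)^2*(n + 4)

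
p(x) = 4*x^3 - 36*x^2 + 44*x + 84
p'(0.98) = -15.04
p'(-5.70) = 844.28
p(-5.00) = -1536.00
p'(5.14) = -9.04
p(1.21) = 91.62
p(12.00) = 2340.00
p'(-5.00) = 704.00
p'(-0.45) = 78.83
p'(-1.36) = 164.12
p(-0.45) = 56.55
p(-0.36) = 63.31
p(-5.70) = -2077.21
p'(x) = 12*x^2 - 72*x + 44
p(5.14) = -97.76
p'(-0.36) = 71.48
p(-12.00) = -12540.00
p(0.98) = 96.31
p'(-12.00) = 2636.00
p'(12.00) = 908.00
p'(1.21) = -25.55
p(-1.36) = -52.49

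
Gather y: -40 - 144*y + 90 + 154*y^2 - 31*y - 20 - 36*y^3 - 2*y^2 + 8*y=-36*y^3 + 152*y^2 - 167*y + 30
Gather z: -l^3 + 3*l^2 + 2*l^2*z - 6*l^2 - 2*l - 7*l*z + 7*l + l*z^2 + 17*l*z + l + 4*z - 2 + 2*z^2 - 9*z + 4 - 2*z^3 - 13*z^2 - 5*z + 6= -l^3 - 3*l^2 + 6*l - 2*z^3 + z^2*(l - 11) + z*(2*l^2 + 10*l - 10) + 8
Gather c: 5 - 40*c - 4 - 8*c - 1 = -48*c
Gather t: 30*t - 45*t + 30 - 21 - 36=-15*t - 27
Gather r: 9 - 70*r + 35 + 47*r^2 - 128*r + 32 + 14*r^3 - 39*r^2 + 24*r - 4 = 14*r^3 + 8*r^2 - 174*r + 72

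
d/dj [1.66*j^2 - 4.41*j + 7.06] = 3.32*j - 4.41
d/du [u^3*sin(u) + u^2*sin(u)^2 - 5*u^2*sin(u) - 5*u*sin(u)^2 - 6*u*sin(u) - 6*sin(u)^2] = u^3*cos(u) + 3*u^2*sin(u) + u^2*sin(2*u) - 5*u^2*cos(u) + 2*u*sin(u)^2 - 10*u*sin(u) - 5*u*sin(2*u) - 6*u*cos(u) - 5*sin(u)^2 - 6*sin(u) - 6*sin(2*u)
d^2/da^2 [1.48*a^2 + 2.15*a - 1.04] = 2.96000000000000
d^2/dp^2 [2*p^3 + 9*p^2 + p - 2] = 12*p + 18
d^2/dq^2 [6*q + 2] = 0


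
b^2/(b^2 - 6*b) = b/(b - 6)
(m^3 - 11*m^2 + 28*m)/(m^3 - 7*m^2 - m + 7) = m*(m - 4)/(m^2 - 1)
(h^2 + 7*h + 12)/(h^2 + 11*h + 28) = (h + 3)/(h + 7)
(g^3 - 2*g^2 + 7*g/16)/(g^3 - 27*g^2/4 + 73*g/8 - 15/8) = g*(4*g - 7)/(2*(2*g^2 - 13*g + 15))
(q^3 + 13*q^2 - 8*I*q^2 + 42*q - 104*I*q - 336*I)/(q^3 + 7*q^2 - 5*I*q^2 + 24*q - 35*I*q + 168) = (q + 6)/(q + 3*I)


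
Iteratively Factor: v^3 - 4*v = (v - 2)*(v^2 + 2*v) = (v - 2)*(v + 2)*(v)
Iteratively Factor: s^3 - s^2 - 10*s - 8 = (s + 2)*(s^2 - 3*s - 4) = (s - 4)*(s + 2)*(s + 1)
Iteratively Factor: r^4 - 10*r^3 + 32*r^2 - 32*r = (r - 4)*(r^3 - 6*r^2 + 8*r) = (r - 4)*(r - 2)*(r^2 - 4*r) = (r - 4)^2*(r - 2)*(r)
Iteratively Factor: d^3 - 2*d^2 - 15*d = (d)*(d^2 - 2*d - 15) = d*(d + 3)*(d - 5)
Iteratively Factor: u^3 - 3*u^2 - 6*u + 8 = (u - 1)*(u^2 - 2*u - 8) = (u - 1)*(u + 2)*(u - 4)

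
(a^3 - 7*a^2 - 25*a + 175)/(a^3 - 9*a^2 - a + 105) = (a + 5)/(a + 3)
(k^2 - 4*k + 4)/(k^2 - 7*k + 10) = (k - 2)/(k - 5)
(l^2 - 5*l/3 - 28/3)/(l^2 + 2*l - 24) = (l + 7/3)/(l + 6)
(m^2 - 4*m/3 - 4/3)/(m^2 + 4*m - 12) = (m + 2/3)/(m + 6)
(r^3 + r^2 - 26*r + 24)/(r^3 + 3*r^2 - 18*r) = (r^2 - 5*r + 4)/(r*(r - 3))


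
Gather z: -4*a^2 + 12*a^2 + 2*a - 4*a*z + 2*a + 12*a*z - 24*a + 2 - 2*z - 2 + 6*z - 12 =8*a^2 - 20*a + z*(8*a + 4) - 12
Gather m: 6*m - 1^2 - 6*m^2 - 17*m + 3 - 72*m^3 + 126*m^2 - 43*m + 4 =-72*m^3 + 120*m^2 - 54*m + 6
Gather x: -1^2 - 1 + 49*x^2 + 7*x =49*x^2 + 7*x - 2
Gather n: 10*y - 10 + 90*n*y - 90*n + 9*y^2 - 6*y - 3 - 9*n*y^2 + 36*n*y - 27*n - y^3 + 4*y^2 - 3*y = n*(-9*y^2 + 126*y - 117) - y^3 + 13*y^2 + y - 13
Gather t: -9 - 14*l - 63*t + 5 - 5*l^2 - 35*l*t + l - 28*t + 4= -5*l^2 - 13*l + t*(-35*l - 91)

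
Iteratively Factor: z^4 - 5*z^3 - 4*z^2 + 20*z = (z + 2)*(z^3 - 7*z^2 + 10*z) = (z - 2)*(z + 2)*(z^2 - 5*z) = z*(z - 2)*(z + 2)*(z - 5)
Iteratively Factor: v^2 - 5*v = (v)*(v - 5)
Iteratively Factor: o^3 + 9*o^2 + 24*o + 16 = (o + 4)*(o^2 + 5*o + 4) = (o + 1)*(o + 4)*(o + 4)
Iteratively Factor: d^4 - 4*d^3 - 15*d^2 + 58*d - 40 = (d - 1)*(d^3 - 3*d^2 - 18*d + 40) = (d - 5)*(d - 1)*(d^2 + 2*d - 8) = (d - 5)*(d - 1)*(d + 4)*(d - 2)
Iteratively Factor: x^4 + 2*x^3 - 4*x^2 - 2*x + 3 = (x + 1)*(x^3 + x^2 - 5*x + 3) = (x - 1)*(x + 1)*(x^2 + 2*x - 3) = (x - 1)*(x + 1)*(x + 3)*(x - 1)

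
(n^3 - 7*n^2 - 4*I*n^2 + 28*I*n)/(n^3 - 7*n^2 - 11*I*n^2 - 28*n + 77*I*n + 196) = n/(n - 7*I)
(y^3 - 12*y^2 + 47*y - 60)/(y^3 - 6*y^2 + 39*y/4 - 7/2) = 4*(y^3 - 12*y^2 + 47*y - 60)/(4*y^3 - 24*y^2 + 39*y - 14)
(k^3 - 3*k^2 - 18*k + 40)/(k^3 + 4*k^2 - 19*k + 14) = (k^2 - k - 20)/(k^2 + 6*k - 7)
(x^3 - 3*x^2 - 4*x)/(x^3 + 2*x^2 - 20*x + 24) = x*(x^2 - 3*x - 4)/(x^3 + 2*x^2 - 20*x + 24)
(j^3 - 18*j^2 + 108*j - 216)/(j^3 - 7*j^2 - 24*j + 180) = (j - 6)/(j + 5)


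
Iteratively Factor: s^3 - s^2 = (s)*(s^2 - s) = s^2*(s - 1)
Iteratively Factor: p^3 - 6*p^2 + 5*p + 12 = (p + 1)*(p^2 - 7*p + 12) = (p - 4)*(p + 1)*(p - 3)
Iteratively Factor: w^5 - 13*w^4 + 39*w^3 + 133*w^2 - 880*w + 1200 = (w - 5)*(w^4 - 8*w^3 - w^2 + 128*w - 240) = (w - 5)*(w + 4)*(w^3 - 12*w^2 + 47*w - 60) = (w - 5)*(w - 4)*(w + 4)*(w^2 - 8*w + 15) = (w - 5)*(w - 4)*(w - 3)*(w + 4)*(w - 5)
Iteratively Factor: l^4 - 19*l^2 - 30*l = (l + 2)*(l^3 - 2*l^2 - 15*l) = (l - 5)*(l + 2)*(l^2 + 3*l) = l*(l - 5)*(l + 2)*(l + 3)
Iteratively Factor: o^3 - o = (o + 1)*(o^2 - o) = (o - 1)*(o + 1)*(o)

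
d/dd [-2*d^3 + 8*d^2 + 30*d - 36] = -6*d^2 + 16*d + 30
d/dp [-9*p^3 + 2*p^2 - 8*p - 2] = -27*p^2 + 4*p - 8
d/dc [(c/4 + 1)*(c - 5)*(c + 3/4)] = 3*c^2/4 - c/8 - 83/16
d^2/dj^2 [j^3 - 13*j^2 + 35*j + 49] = 6*j - 26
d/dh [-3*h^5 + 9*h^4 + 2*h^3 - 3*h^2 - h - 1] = -15*h^4 + 36*h^3 + 6*h^2 - 6*h - 1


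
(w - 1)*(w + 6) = w^2 + 5*w - 6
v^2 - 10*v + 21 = (v - 7)*(v - 3)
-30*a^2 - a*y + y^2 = (-6*a + y)*(5*a + y)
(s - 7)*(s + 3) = s^2 - 4*s - 21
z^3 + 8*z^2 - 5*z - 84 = (z - 3)*(z + 4)*(z + 7)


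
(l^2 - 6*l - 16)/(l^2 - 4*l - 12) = (l - 8)/(l - 6)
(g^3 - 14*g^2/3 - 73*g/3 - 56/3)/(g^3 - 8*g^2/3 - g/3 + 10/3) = (3*g^2 - 17*g - 56)/(3*g^2 - 11*g + 10)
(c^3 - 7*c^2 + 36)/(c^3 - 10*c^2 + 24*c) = (c^2 - c - 6)/(c*(c - 4))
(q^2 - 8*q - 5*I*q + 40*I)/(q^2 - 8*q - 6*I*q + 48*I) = (q - 5*I)/(q - 6*I)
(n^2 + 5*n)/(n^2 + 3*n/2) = 2*(n + 5)/(2*n + 3)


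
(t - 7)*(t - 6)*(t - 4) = t^3 - 17*t^2 + 94*t - 168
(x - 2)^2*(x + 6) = x^3 + 2*x^2 - 20*x + 24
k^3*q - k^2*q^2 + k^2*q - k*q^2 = k*(k - q)*(k*q + q)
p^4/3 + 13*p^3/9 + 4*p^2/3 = p^2*(p/3 + 1)*(p + 4/3)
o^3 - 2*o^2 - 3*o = o*(o - 3)*(o + 1)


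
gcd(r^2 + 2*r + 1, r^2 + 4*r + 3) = r + 1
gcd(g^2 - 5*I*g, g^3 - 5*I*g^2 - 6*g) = g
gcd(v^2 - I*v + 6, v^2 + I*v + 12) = v - 3*I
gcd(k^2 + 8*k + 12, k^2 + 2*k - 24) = k + 6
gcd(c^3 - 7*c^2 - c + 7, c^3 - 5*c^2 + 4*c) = c - 1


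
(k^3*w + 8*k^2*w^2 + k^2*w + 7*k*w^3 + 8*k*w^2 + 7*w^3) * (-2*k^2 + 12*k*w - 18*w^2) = -2*k^5*w - 4*k^4*w^2 - 2*k^4*w + 64*k^3*w^3 - 4*k^3*w^2 - 60*k^2*w^4 + 64*k^2*w^3 - 126*k*w^5 - 60*k*w^4 - 126*w^5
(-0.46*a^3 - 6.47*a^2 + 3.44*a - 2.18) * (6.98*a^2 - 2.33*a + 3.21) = -3.2108*a^5 - 44.0888*a^4 + 37.6097*a^3 - 44.0003*a^2 + 16.1218*a - 6.9978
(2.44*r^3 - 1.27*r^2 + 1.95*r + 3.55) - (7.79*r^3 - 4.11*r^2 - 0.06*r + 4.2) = -5.35*r^3 + 2.84*r^2 + 2.01*r - 0.65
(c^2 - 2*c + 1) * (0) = 0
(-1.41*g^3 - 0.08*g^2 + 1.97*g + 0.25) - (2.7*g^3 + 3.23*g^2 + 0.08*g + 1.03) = -4.11*g^3 - 3.31*g^2 + 1.89*g - 0.78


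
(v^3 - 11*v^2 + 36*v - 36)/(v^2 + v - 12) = (v^2 - 8*v + 12)/(v + 4)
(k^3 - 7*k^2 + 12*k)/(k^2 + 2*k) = (k^2 - 7*k + 12)/(k + 2)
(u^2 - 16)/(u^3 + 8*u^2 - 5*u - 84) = (u - 4)/(u^2 + 4*u - 21)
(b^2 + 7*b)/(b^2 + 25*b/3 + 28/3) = 3*b/(3*b + 4)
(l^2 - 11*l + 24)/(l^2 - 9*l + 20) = (l^2 - 11*l + 24)/(l^2 - 9*l + 20)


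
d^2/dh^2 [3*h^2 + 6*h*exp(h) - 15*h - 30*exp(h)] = 6*h*exp(h) - 18*exp(h) + 6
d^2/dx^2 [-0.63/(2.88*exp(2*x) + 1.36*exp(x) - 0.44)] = (-0.63*(5.76*exp(x) + 1.36)*(11.52*exp(x) + 2.72)*exp(x) + (7.2576*exp(x) + 0.8568)*(2.88*exp(2*x) + 1.36*exp(x) - 0.44))*exp(x)/(2.88*exp(2*x) + 1.36*exp(x) - 0.44)^3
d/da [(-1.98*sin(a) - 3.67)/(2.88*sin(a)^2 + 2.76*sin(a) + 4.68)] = (5.7024*sin(a)^2 + 21.1392*sin(a) + 0.8628)*cos(a)/(8.2944*sin(a)^4 + 15.8976*sin(a)^3 + 34.5744*sin(a)^2 + 25.8336*sin(a) + 21.9024)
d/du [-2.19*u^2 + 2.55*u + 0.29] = 2.55 - 4.38*u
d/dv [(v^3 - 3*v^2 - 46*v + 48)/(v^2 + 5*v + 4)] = (v^4 + 10*v^3 + 43*v^2 - 120*v - 424)/(v^4 + 10*v^3 + 33*v^2 + 40*v + 16)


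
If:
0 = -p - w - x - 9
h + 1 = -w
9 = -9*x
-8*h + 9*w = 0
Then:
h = -9/17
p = -128/17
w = -8/17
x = -1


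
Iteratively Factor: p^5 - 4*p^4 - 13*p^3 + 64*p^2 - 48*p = (p + 4)*(p^4 - 8*p^3 + 19*p^2 - 12*p) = (p - 3)*(p + 4)*(p^3 - 5*p^2 + 4*p) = (p - 3)*(p - 1)*(p + 4)*(p^2 - 4*p) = p*(p - 3)*(p - 1)*(p + 4)*(p - 4)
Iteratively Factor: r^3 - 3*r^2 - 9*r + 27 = (r - 3)*(r^2 - 9) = (r - 3)*(r + 3)*(r - 3)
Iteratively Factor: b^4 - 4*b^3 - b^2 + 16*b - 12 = (b - 2)*(b^3 - 2*b^2 - 5*b + 6) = (b - 3)*(b - 2)*(b^2 + b - 2) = (b - 3)*(b - 2)*(b - 1)*(b + 2)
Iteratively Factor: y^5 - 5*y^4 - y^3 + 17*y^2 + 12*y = (y - 3)*(y^4 - 2*y^3 - 7*y^2 - 4*y) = (y - 4)*(y - 3)*(y^3 + 2*y^2 + y) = y*(y - 4)*(y - 3)*(y^2 + 2*y + 1) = y*(y - 4)*(y - 3)*(y + 1)*(y + 1)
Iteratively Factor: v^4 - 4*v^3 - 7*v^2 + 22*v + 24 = (v - 4)*(v^3 - 7*v - 6) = (v - 4)*(v + 2)*(v^2 - 2*v - 3) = (v - 4)*(v + 1)*(v + 2)*(v - 3)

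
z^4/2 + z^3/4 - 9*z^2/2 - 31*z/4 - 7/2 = (z/2 + 1)*(z - 7/2)*(z + 1)^2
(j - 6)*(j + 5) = j^2 - j - 30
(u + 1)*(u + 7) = u^2 + 8*u + 7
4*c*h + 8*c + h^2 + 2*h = (4*c + h)*(h + 2)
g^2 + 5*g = g*(g + 5)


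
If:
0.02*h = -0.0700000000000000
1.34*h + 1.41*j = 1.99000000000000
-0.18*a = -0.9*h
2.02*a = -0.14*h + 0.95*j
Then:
No Solution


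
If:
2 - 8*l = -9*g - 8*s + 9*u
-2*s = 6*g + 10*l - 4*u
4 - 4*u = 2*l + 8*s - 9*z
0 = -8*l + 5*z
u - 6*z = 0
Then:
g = 890/4083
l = 90/1361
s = 388/1361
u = 864/1361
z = 144/1361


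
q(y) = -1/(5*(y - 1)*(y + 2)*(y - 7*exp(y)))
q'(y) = -(7*exp(y) - 1)/(5*(y - 1)*(y + 2)*(y - 7*exp(y))^2) + 1/(5*(y - 1)*(y + 2)^2*(y - 7*exp(y))) + 1/(5*(y - 1)^2*(y + 2)*(y - 7*exp(y)))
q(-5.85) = 0.00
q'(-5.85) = 0.00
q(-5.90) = 0.00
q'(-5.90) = 0.00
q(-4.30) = 0.00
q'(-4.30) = 0.00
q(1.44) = 0.00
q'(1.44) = -0.02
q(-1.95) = -0.46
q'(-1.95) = 9.05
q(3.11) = 0.00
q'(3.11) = -0.00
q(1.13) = 0.02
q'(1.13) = -0.22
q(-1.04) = -0.03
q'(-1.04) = 0.03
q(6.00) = 0.00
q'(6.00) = 0.00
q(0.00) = -0.01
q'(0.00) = 0.01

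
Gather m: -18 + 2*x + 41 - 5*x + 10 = 33 - 3*x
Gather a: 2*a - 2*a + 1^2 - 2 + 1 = 0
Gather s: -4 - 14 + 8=-10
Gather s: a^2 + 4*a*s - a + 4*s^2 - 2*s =a^2 - a + 4*s^2 + s*(4*a - 2)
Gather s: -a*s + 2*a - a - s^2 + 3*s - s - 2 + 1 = a - s^2 + s*(2 - a) - 1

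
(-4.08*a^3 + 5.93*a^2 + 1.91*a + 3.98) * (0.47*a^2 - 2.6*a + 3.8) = -1.9176*a^5 + 13.3951*a^4 - 30.0243*a^3 + 19.4386*a^2 - 3.09*a + 15.124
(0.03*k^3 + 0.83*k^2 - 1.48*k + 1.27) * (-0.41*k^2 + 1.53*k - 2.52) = -0.0123*k^5 - 0.2944*k^4 + 1.8011*k^3 - 4.8767*k^2 + 5.6727*k - 3.2004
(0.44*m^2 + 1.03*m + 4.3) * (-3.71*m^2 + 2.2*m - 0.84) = -1.6324*m^4 - 2.8533*m^3 - 14.0566*m^2 + 8.5948*m - 3.612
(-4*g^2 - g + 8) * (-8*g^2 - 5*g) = 32*g^4 + 28*g^3 - 59*g^2 - 40*g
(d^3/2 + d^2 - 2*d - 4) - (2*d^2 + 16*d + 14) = d^3/2 - d^2 - 18*d - 18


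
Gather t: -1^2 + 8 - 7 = 0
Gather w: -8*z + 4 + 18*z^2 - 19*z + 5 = 18*z^2 - 27*z + 9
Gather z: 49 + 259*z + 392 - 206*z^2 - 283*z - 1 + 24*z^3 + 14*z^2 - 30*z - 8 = 24*z^3 - 192*z^2 - 54*z + 432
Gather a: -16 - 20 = -36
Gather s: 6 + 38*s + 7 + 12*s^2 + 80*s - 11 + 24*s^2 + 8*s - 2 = 36*s^2 + 126*s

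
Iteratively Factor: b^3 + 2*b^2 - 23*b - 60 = (b + 4)*(b^2 - 2*b - 15) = (b - 5)*(b + 4)*(b + 3)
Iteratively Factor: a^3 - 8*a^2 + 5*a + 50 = (a + 2)*(a^2 - 10*a + 25) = (a - 5)*(a + 2)*(a - 5)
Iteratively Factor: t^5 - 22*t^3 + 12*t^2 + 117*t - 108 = (t - 3)*(t^4 + 3*t^3 - 13*t^2 - 27*t + 36) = (t - 3)^2*(t^3 + 6*t^2 + 5*t - 12) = (t - 3)^2*(t + 4)*(t^2 + 2*t - 3) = (t - 3)^2*(t - 1)*(t + 4)*(t + 3)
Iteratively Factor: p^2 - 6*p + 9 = (p - 3)*(p - 3)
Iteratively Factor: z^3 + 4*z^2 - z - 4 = (z + 1)*(z^2 + 3*z - 4) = (z + 1)*(z + 4)*(z - 1)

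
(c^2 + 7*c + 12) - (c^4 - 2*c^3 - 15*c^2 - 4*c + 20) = -c^4 + 2*c^3 + 16*c^2 + 11*c - 8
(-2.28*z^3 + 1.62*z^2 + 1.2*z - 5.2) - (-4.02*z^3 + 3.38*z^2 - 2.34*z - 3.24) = 1.74*z^3 - 1.76*z^2 + 3.54*z - 1.96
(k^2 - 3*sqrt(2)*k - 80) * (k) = k^3 - 3*sqrt(2)*k^2 - 80*k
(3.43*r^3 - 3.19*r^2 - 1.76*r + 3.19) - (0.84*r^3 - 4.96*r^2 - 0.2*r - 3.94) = 2.59*r^3 + 1.77*r^2 - 1.56*r + 7.13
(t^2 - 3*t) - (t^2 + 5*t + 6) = -8*t - 6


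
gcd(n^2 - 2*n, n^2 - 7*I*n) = n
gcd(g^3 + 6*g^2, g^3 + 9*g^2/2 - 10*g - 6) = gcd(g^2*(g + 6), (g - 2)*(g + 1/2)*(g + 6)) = g + 6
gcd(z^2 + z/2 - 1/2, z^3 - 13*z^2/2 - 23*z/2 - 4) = z + 1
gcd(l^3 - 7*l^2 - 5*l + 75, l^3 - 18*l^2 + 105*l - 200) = l^2 - 10*l + 25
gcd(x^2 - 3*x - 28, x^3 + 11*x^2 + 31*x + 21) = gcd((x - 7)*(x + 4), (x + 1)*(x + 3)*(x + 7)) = 1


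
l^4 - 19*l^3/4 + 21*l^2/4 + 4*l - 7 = (l - 2)^2*(l - 7/4)*(l + 1)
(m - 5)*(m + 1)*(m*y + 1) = m^3*y - 4*m^2*y + m^2 - 5*m*y - 4*m - 5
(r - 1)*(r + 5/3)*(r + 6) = r^3 + 20*r^2/3 + 7*r/3 - 10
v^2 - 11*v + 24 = (v - 8)*(v - 3)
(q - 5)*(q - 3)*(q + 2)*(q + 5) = q^4 - q^3 - 31*q^2 + 25*q + 150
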